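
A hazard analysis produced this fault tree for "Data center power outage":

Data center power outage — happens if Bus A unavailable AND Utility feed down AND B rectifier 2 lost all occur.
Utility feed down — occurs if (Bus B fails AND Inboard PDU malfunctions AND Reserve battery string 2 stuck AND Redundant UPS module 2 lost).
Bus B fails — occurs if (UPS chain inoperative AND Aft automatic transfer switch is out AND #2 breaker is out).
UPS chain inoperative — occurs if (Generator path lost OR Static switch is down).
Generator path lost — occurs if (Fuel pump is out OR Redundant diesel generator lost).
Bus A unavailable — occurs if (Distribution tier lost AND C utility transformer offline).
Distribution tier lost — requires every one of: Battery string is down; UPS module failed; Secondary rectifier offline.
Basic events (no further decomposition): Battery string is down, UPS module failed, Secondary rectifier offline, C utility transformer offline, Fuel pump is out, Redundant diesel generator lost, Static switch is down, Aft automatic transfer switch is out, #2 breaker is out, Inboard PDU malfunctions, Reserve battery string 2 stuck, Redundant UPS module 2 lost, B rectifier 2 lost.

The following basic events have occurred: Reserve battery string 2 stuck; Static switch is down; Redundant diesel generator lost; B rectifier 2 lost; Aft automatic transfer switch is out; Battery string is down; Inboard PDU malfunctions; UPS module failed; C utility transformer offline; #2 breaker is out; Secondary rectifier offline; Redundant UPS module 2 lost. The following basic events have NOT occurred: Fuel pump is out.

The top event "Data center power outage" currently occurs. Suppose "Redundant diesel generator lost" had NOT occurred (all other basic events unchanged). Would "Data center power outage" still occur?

Yes

Counterfactual: set "Redundant diesel generator lost" to not occurred.
Distribution tier lost [AND]: Battery string is down=occurs, UPS module failed=occurs, Secondary rectifier offline=occurs → all inputs occur → occurs.
Bus A unavailable [AND]: Distribution tier lost=occurs, C utility transformer offline=occurs → all inputs occur → occurs.
Generator path lost [OR]: Fuel pump is out=not, Redundant diesel generator lost=not → no input occurs → does not occur.
UPS chain inoperative [OR]: Generator path lost=not, Static switch is down=occurs → at least one input occurs → occurs.
Bus B fails [AND]: UPS chain inoperative=occurs, Aft automatic transfer switch is out=occurs, #2 breaker is out=occurs → all inputs occur → occurs.
Utility feed down [AND]: Bus B fails=occurs, Inboard PDU malfunctions=occurs, Reserve battery string 2 stuck=occurs, Redundant UPS module 2 lost=occurs → all inputs occur → occurs.
Data center power outage [AND]: Bus A unavailable=occurs, Utility feed down=occurs, B rectifier 2 lost=occurs → all inputs occur → occurs.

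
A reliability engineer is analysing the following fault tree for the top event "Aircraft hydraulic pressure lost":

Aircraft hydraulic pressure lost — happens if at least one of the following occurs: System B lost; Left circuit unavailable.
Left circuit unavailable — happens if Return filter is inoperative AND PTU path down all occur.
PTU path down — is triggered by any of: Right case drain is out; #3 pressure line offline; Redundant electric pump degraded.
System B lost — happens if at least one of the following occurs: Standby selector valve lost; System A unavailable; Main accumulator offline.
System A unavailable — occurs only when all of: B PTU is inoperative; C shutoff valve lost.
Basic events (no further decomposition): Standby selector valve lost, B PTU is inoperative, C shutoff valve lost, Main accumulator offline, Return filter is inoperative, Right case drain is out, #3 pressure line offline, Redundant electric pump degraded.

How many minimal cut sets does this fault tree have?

6

System A unavailable [AND]: one cut set from each child combined → 1 × 1 = 1 cut set(s).
System B lost [OR]: union of children's cut sets → 3 cut set(s).
PTU path down [OR]: union of children's cut sets → 3 cut set(s).
Left circuit unavailable [AND]: one cut set from each child combined → 1 × 3 = 3 cut set(s).
Aircraft hydraulic pressure lost [OR]: union of children's cut sets → 6 cut set(s).
Minimal cut sets: {Standby selector valve lost}; {B PTU is inoperative, C shutoff valve lost}; {Main accumulator offline}; {Return filter is inoperative, Right case drain is out}; {#3 pressure line offline, Return filter is inoperative}; {Redundant electric pump degraded, Return filter is inoperative}.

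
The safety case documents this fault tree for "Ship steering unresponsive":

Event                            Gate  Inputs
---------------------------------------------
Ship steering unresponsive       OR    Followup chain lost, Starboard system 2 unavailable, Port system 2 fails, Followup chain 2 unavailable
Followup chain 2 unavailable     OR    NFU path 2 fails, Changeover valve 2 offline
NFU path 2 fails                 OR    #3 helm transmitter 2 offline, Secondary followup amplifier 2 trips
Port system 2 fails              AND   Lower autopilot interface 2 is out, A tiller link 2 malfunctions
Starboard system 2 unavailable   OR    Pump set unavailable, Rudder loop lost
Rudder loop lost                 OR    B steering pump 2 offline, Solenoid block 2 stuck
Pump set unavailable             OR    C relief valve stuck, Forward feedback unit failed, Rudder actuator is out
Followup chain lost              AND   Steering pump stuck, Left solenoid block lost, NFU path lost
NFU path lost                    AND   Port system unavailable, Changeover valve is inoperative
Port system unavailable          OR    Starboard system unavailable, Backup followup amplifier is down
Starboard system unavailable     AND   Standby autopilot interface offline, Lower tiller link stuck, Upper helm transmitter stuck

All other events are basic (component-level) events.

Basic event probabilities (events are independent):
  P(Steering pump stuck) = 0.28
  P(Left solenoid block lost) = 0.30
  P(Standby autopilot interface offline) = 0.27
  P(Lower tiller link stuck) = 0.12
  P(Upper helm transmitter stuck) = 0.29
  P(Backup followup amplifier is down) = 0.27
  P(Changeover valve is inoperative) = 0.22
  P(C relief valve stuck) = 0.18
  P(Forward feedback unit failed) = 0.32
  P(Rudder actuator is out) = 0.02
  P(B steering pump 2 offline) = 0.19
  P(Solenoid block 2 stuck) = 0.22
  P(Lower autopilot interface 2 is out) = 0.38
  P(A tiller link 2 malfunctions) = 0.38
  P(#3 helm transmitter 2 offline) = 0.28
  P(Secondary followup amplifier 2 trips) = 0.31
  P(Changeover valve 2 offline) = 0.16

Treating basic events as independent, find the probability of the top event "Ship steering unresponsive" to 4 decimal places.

P(Starboard system unavailable) [AND] = 0.27 × 0.12 × 0.29 = 0.009396
P(Port system unavailable) [OR] = 1 − (1−0.009396) × (1−0.27) = 0.276859
P(NFU path lost) [AND] = 0.276859 × 0.22 = 0.060909
P(Followup chain lost) [AND] = 0.28 × 0.30 × 0.060909 = 0.005116
P(Pump set unavailable) [OR] = 1 − (1−0.18) × (1−0.32) × (1−0.02) = 0.453552
P(Rudder loop lost) [OR] = 1 − (1−0.19) × (1−0.22) = 0.368200
P(Starboard system 2 unavailable) [OR] = 1 − (1−0.453552) × (1−0.368200) = 0.654754
P(Port system 2 fails) [AND] = 0.38 × 0.38 = 0.144400
P(NFU path 2 fails) [OR] = 1 − (1−0.28) × (1−0.31) = 0.503200
P(Followup chain 2 unavailable) [OR] = 1 − (1−0.503200) × (1−0.16) = 0.582688
P(Ship steering unresponsive) [OR] = 1 − (1−0.005116) × (1−0.654754) × (1−0.144400) × (1−0.582688) = 0.877360
Rounded to 4 decimal places: P(Ship steering unresponsive) ≈ 0.8774.

0.8774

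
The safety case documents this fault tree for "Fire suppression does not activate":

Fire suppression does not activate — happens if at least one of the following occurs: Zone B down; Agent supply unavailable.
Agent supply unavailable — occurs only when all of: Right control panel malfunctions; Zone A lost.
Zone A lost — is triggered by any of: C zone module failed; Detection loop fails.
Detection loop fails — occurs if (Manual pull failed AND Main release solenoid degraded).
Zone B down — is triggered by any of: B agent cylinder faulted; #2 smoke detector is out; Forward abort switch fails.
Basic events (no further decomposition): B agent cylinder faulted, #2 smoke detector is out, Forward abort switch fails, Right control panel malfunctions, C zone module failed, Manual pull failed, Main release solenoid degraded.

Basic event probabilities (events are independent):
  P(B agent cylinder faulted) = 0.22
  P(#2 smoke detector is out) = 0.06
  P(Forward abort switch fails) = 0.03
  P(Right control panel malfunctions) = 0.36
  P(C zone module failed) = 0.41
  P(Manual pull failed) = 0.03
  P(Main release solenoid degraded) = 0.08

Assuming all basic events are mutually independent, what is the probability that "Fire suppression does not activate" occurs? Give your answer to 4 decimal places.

0.3941

P(Zone B down) [OR] = 1 − (1−0.22) × (1−0.06) × (1−0.03) = 0.288796
P(Detection loop fails) [AND] = 0.03 × 0.08 = 0.002400
P(Zone A lost) [OR] = 1 − (1−0.41) × (1−0.002400) = 0.411416
P(Agent supply unavailable) [AND] = 0.36 × 0.411416 = 0.148110
P(Fire suppression does not activate) [OR] = 1 − (1−0.288796) × (1−0.148110) = 0.394132
Rounded to 4 decimal places: P(Fire suppression does not activate) ≈ 0.3941.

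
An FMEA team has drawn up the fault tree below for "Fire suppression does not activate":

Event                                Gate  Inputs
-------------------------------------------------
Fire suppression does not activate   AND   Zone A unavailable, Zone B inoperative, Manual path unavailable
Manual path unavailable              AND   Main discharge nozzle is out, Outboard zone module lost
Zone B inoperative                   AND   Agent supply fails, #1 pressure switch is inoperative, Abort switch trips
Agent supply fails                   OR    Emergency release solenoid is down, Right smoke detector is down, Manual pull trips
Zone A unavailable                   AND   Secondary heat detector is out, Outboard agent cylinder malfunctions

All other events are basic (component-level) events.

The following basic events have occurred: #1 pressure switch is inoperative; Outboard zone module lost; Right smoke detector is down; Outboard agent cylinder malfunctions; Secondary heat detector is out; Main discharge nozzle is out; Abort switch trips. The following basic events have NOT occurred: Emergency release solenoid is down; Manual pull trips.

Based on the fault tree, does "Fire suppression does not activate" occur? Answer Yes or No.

Yes

Zone A unavailable [AND]: Secondary heat detector is out=occurs, Outboard agent cylinder malfunctions=occurs → all inputs occur → occurs.
Agent supply fails [OR]: Emergency release solenoid is down=not, Right smoke detector is down=occurs, Manual pull trips=not → at least one input occurs → occurs.
Zone B inoperative [AND]: Agent supply fails=occurs, #1 pressure switch is inoperative=occurs, Abort switch trips=occurs → all inputs occur → occurs.
Manual path unavailable [AND]: Main discharge nozzle is out=occurs, Outboard zone module lost=occurs → all inputs occur → occurs.
Fire suppression does not activate [AND]: Zone A unavailable=occurs, Zone B inoperative=occurs, Manual path unavailable=occurs → all inputs occur → occurs.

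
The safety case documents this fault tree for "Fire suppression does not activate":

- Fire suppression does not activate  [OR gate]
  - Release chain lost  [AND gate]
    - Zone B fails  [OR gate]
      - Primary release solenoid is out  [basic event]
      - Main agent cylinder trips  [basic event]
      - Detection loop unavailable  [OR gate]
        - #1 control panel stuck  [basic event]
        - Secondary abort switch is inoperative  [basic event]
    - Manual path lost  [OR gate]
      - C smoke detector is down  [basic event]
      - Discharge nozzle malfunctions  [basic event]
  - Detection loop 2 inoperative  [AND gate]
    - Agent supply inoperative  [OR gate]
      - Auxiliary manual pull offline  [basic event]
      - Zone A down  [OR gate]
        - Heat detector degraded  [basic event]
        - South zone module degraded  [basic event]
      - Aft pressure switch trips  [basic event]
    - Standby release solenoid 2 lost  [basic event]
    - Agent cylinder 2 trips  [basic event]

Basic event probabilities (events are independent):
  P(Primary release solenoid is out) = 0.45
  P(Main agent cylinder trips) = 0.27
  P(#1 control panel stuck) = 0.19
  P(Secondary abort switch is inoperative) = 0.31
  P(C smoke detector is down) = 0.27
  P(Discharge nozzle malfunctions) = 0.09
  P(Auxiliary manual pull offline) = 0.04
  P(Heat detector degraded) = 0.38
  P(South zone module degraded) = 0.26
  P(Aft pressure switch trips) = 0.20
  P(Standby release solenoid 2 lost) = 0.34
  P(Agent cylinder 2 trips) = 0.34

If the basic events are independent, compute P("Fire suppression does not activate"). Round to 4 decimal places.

0.3157

P(Detection loop unavailable) [OR] = 1 − (1−0.19) × (1−0.31) = 0.441100
P(Zone B fails) [OR] = 1 − (1−0.45) × (1−0.27) × (1−0.441100) = 0.775602
P(Manual path lost) [OR] = 1 − (1−0.27) × (1−0.09) = 0.335700
P(Release chain lost) [AND] = 0.775602 × 0.335700 = 0.260370
P(Zone A down) [OR] = 1 − (1−0.38) × (1−0.26) = 0.541200
P(Agent supply inoperative) [OR] = 1 − (1−0.04) × (1−0.541200) × (1−0.20) = 0.647642
P(Detection loop 2 inoperative) [AND] = 0.647642 × 0.34 × 0.34 = 0.074867
P(Fire suppression does not activate) [OR] = 1 − (1−0.260370) × (1−0.074867) = 0.315744
Rounded to 4 decimal places: P(Fire suppression does not activate) ≈ 0.3157.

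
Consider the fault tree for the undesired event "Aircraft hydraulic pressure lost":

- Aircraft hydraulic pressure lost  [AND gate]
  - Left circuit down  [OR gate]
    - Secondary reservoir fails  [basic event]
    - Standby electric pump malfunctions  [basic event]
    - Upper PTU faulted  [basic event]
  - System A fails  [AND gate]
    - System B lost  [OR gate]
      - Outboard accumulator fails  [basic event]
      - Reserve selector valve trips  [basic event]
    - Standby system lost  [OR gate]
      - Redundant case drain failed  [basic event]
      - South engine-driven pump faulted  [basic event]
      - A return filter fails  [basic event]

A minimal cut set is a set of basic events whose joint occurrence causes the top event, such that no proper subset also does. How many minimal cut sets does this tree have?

Left circuit down [OR]: union of children's cut sets → 3 cut set(s).
System B lost [OR]: union of children's cut sets → 2 cut set(s).
Standby system lost [OR]: union of children's cut sets → 3 cut set(s).
System A fails [AND]: one cut set from each child combined → 2 × 3 = 6 cut set(s).
Aircraft hydraulic pressure lost [AND]: one cut set from each child combined → 3 × 6 = 18 cut set(s).

18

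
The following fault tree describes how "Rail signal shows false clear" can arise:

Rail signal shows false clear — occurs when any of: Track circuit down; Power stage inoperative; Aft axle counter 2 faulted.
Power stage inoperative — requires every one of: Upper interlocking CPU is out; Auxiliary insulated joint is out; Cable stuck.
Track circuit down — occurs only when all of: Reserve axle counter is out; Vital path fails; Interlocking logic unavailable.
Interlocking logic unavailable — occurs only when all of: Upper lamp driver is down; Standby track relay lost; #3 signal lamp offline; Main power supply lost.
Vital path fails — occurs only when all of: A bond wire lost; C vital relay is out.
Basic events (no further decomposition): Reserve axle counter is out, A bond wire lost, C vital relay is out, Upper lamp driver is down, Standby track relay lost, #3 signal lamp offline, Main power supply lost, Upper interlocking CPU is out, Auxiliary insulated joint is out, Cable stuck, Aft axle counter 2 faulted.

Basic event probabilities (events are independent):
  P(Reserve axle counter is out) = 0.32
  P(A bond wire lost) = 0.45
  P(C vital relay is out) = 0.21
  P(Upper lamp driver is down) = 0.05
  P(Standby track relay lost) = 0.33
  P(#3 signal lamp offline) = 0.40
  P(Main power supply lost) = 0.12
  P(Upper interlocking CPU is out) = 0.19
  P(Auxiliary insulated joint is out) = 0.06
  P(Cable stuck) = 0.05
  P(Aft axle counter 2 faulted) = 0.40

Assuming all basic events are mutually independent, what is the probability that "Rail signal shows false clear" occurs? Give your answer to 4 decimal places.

P(Vital path fails) [AND] = 0.45 × 0.21 = 0.094500
P(Interlocking logic unavailable) [AND] = 0.05 × 0.33 × 0.40 × 0.12 = 0.000792
P(Track circuit down) [AND] = 0.32 × 0.094500 × 0.000792 = 0.000024
P(Power stage inoperative) [AND] = 0.19 × 0.06 × 0.05 = 0.000570
P(Rail signal shows false clear) [OR] = 1 − (1−0.000024) × (1−0.000570) × (1−0.40) = 0.400356
Rounded to 4 decimal places: P(Rail signal shows false clear) ≈ 0.4004.

0.4004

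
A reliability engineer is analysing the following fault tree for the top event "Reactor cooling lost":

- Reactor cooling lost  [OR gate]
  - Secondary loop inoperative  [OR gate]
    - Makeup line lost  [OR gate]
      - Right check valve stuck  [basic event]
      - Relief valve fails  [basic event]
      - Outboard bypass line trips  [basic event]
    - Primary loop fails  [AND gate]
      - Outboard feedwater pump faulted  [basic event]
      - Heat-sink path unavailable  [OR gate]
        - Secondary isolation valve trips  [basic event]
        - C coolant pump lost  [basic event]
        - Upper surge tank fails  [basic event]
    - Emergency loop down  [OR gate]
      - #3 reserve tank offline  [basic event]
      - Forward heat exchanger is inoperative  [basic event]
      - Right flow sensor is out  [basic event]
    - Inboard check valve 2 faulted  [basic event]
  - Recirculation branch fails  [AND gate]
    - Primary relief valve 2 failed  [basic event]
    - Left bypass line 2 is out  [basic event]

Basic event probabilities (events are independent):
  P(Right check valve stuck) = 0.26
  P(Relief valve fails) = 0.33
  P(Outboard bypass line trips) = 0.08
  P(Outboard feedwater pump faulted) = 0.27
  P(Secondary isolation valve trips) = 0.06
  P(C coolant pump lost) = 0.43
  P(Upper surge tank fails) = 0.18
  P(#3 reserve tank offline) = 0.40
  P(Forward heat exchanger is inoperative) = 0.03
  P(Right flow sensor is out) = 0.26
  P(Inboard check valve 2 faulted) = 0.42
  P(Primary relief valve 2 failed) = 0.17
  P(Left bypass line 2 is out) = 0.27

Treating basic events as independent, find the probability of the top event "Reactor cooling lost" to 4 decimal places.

0.9077

P(Makeup line lost) [OR] = 1 − (1−0.26) × (1−0.33) × (1−0.08) = 0.543864
P(Heat-sink path unavailable) [OR] = 1 − (1−0.06) × (1−0.43) × (1−0.18) = 0.560644
P(Primary loop fails) [AND] = 0.27 × 0.560644 = 0.151374
P(Emergency loop down) [OR] = 1 − (1−0.40) × (1−0.03) × (1−0.26) = 0.569320
P(Secondary loop inoperative) [OR] = 1 − (1−0.543864) × (1−0.151374) × (1−0.569320) × (1−0.42) = 0.903307
P(Recirculation branch fails) [AND] = 0.17 × 0.27 = 0.045900
P(Reactor cooling lost) [OR] = 1 − (1−0.903307) × (1−0.045900) = 0.907745
Rounded to 4 decimal places: P(Reactor cooling lost) ≈ 0.9077.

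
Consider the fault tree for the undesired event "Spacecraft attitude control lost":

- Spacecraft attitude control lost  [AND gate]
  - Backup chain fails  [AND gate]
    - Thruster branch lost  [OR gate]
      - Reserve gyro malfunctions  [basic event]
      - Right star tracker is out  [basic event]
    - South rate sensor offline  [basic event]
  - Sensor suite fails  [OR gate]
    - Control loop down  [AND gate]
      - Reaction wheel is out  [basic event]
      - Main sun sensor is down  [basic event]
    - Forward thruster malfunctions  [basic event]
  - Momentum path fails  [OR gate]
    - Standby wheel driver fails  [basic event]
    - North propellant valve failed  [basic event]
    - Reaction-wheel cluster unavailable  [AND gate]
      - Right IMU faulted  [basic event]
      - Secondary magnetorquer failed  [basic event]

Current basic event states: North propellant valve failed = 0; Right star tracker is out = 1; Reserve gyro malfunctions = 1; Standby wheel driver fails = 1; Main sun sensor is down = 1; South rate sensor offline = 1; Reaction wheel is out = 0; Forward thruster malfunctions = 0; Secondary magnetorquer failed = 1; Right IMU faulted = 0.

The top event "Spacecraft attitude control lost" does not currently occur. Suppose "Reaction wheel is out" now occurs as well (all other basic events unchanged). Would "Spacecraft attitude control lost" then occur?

Yes

Counterfactual: set "Reaction wheel is out" to occurred.
Thruster branch lost [OR]: Reserve gyro malfunctions=occurs, Right star tracker is out=occurs → at least one input occurs → occurs.
Backup chain fails [AND]: Thruster branch lost=occurs, South rate sensor offline=occurs → all inputs occur → occurs.
Control loop down [AND]: Reaction wheel is out=occurs, Main sun sensor is down=occurs → all inputs occur → occurs.
Sensor suite fails [OR]: Control loop down=occurs, Forward thruster malfunctions=not → at least one input occurs → occurs.
Reaction-wheel cluster unavailable [AND]: Right IMU faulted=not, Secondary magnetorquer failed=occurs → not all inputs occur → does not occur.
Momentum path fails [OR]: Standby wheel driver fails=occurs, North propellant valve failed=not, Reaction-wheel cluster unavailable=not → at least one input occurs → occurs.
Spacecraft attitude control lost [AND]: Backup chain fails=occurs, Sensor suite fails=occurs, Momentum path fails=occurs → all inputs occur → occurs.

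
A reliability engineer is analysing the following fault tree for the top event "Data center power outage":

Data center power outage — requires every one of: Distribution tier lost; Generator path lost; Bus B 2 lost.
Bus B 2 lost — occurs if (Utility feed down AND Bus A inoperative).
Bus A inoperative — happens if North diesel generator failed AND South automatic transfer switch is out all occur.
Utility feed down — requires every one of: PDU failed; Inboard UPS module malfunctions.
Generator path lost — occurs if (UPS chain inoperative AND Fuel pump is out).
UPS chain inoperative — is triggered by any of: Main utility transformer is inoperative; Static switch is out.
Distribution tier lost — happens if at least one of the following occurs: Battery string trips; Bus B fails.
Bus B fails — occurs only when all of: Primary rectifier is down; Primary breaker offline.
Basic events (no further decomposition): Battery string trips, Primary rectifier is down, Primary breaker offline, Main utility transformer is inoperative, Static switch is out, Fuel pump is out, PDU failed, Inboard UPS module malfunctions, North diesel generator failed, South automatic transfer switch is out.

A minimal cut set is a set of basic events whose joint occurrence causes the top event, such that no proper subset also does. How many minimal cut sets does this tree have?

4

Bus B fails [AND]: one cut set from each child combined → 1 × 1 = 1 cut set(s).
Distribution tier lost [OR]: union of children's cut sets → 2 cut set(s).
UPS chain inoperative [OR]: union of children's cut sets → 2 cut set(s).
Generator path lost [AND]: one cut set from each child combined → 2 × 1 = 2 cut set(s).
Utility feed down [AND]: one cut set from each child combined → 1 × 1 = 1 cut set(s).
Bus A inoperative [AND]: one cut set from each child combined → 1 × 1 = 1 cut set(s).
Bus B 2 lost [AND]: one cut set from each child combined → 1 × 1 = 1 cut set(s).
Data center power outage [AND]: one cut set from each child combined → 2 × 2 × 1 = 4 cut set(s).
Minimal cut sets: {Battery string trips, Fuel pump is out, Inboard UPS module malfunctions, Main utility transformer is inoperative, North diesel generator failed, PDU failed, South automatic transfer switch is out}; {Battery string trips, Fuel pump is out, Inboard UPS module malfunctions, North diesel generator failed, PDU failed, South automatic transfer switch is out, Static switch is out}; {Fuel pump is out, Inboard UPS module malfunctions, Main utility transformer is inoperative, North diesel generator failed, PDU failed, Primary breaker offline, Primary rectifier is down, South automatic transfer switch is out}; {Fuel pump is out, Inboard UPS module malfunctions, North diesel generator failed, PDU failed, Primary breaker offline, Primary rectifier is down, South automatic transfer switch is out, Static switch is out}.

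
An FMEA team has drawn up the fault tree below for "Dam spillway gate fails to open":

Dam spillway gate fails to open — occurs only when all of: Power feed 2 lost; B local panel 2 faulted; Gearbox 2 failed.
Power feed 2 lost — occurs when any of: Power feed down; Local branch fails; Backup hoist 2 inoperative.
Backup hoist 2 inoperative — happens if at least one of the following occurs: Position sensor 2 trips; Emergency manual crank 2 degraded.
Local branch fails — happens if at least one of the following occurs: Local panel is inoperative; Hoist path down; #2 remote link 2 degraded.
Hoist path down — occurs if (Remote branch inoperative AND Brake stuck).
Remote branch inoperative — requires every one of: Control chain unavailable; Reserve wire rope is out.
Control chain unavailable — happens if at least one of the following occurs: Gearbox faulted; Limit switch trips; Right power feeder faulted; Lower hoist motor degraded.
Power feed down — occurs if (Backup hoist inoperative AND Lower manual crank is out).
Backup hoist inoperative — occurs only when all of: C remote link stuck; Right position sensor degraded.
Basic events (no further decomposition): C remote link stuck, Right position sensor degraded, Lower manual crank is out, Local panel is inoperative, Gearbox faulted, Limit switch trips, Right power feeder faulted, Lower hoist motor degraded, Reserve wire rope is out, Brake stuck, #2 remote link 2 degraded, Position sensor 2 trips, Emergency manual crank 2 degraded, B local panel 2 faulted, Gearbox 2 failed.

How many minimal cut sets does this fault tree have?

Backup hoist inoperative [AND]: one cut set from each child combined → 1 × 1 = 1 cut set(s).
Power feed down [AND]: one cut set from each child combined → 1 × 1 = 1 cut set(s).
Control chain unavailable [OR]: union of children's cut sets → 4 cut set(s).
Remote branch inoperative [AND]: one cut set from each child combined → 4 × 1 = 4 cut set(s).
Hoist path down [AND]: one cut set from each child combined → 4 × 1 = 4 cut set(s).
Local branch fails [OR]: union of children's cut sets → 6 cut set(s).
Backup hoist 2 inoperative [OR]: union of children's cut sets → 2 cut set(s).
Power feed 2 lost [OR]: union of children's cut sets → 9 cut set(s).
Dam spillway gate fails to open [AND]: one cut set from each child combined → 9 × 1 × 1 = 9 cut set(s).
Minimal cut sets: {B local panel 2 faulted, C remote link stuck, Gearbox 2 failed, Lower manual crank is out, Right position sensor degraded}; {B local panel 2 faulted, Gearbox 2 failed, Local panel is inoperative}; {B local panel 2 faulted, Brake stuck, Gearbox 2 failed, Gearbox faulted, Reserve wire rope is out}; {B local panel 2 faulted, Brake stuck, Gearbox 2 failed, Limit switch trips, Reserve wire rope is out}; {B local panel 2 faulted, Brake stuck, Gearbox 2 failed, Reserve wire rope is out, Right power feeder faulted}; {B local panel 2 faulted, Brake stuck, Gearbox 2 failed, Lower hoist motor degraded, Reserve wire rope is out}; {#2 remote link 2 degraded, B local panel 2 faulted, Gearbox 2 failed}; {B local panel 2 faulted, Gearbox 2 failed, Position sensor 2 trips}; {B local panel 2 faulted, Emergency manual crank 2 degraded, Gearbox 2 failed}.

9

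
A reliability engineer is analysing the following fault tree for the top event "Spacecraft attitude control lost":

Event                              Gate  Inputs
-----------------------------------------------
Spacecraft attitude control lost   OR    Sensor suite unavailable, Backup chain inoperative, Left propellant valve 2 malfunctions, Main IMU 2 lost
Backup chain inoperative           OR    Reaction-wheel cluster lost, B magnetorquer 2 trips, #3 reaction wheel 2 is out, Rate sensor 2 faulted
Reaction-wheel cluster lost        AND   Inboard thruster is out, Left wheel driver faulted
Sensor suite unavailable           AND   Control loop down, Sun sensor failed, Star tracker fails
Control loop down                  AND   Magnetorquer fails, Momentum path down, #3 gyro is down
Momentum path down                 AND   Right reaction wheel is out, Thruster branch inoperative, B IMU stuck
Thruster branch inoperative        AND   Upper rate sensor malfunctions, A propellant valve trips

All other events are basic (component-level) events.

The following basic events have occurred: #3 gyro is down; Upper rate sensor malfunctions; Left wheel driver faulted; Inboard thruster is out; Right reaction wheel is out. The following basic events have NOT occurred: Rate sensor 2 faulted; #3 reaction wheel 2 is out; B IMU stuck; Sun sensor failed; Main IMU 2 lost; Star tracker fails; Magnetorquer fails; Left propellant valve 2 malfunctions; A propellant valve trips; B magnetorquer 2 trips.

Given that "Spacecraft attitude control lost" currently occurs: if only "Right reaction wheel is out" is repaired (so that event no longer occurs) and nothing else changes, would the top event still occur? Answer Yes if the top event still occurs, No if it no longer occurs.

Yes

Counterfactual: set "Right reaction wheel is out" to not occurred.
Thruster branch inoperative [AND]: Upper rate sensor malfunctions=occurs, A propellant valve trips=not → not all inputs occur → does not occur.
Momentum path down [AND]: Right reaction wheel is out=not, Thruster branch inoperative=not, B IMU stuck=not → not all inputs occur → does not occur.
Control loop down [AND]: Magnetorquer fails=not, Momentum path down=not, #3 gyro is down=occurs → not all inputs occur → does not occur.
Sensor suite unavailable [AND]: Control loop down=not, Sun sensor failed=not, Star tracker fails=not → not all inputs occur → does not occur.
Reaction-wheel cluster lost [AND]: Inboard thruster is out=occurs, Left wheel driver faulted=occurs → all inputs occur → occurs.
Backup chain inoperative [OR]: Reaction-wheel cluster lost=occurs, B magnetorquer 2 trips=not, #3 reaction wheel 2 is out=not, Rate sensor 2 faulted=not → at least one input occurs → occurs.
Spacecraft attitude control lost [OR]: Sensor suite unavailable=not, Backup chain inoperative=occurs, Left propellant valve 2 malfunctions=not, Main IMU 2 lost=not → at least one input occurs → occurs.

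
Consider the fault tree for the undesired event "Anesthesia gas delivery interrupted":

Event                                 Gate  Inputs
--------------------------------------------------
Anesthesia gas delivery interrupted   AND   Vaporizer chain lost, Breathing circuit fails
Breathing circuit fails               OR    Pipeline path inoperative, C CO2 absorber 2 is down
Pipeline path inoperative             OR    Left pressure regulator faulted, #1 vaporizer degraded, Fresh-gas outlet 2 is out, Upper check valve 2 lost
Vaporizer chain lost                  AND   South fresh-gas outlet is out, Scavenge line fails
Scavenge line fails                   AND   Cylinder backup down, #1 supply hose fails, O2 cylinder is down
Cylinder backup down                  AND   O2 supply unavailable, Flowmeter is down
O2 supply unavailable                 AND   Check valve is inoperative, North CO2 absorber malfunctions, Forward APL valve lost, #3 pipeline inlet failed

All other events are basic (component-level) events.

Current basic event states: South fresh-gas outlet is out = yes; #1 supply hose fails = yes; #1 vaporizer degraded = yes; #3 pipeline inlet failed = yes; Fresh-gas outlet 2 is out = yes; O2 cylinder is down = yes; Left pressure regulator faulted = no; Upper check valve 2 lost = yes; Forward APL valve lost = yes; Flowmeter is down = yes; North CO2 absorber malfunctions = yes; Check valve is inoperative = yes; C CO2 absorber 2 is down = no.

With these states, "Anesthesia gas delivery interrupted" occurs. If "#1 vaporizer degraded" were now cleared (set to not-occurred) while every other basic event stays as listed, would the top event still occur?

Yes

Counterfactual: set "#1 vaporizer degraded" to not occurred.
O2 supply unavailable [AND]: Check valve is inoperative=occurs, North CO2 absorber malfunctions=occurs, Forward APL valve lost=occurs, #3 pipeline inlet failed=occurs → all inputs occur → occurs.
Cylinder backup down [AND]: O2 supply unavailable=occurs, Flowmeter is down=occurs → all inputs occur → occurs.
Scavenge line fails [AND]: Cylinder backup down=occurs, #1 supply hose fails=occurs, O2 cylinder is down=occurs → all inputs occur → occurs.
Vaporizer chain lost [AND]: South fresh-gas outlet is out=occurs, Scavenge line fails=occurs → all inputs occur → occurs.
Pipeline path inoperative [OR]: Left pressure regulator faulted=not, #1 vaporizer degraded=not, Fresh-gas outlet 2 is out=occurs, Upper check valve 2 lost=occurs → at least one input occurs → occurs.
Breathing circuit fails [OR]: Pipeline path inoperative=occurs, C CO2 absorber 2 is down=not → at least one input occurs → occurs.
Anesthesia gas delivery interrupted [AND]: Vaporizer chain lost=occurs, Breathing circuit fails=occurs → all inputs occur → occurs.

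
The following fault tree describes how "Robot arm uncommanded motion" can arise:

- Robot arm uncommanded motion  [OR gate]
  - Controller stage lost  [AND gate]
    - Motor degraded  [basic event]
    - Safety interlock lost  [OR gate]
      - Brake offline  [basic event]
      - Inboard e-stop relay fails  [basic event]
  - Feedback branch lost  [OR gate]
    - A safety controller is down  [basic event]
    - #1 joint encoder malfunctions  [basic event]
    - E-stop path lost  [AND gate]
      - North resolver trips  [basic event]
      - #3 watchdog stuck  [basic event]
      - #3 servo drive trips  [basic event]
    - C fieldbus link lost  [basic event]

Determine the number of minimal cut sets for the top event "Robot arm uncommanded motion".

Safety interlock lost [OR]: union of children's cut sets → 2 cut set(s).
Controller stage lost [AND]: one cut set from each child combined → 1 × 2 = 2 cut set(s).
E-stop path lost [AND]: one cut set from each child combined → 1 × 1 × 1 = 1 cut set(s).
Feedback branch lost [OR]: union of children's cut sets → 4 cut set(s).
Robot arm uncommanded motion [OR]: union of children's cut sets → 6 cut set(s).
Minimal cut sets: {Brake offline, Motor degraded}; {Inboard e-stop relay fails, Motor degraded}; {A safety controller is down}; {#1 joint encoder malfunctions}; {#3 servo drive trips, #3 watchdog stuck, North resolver trips}; {C fieldbus link lost}.

6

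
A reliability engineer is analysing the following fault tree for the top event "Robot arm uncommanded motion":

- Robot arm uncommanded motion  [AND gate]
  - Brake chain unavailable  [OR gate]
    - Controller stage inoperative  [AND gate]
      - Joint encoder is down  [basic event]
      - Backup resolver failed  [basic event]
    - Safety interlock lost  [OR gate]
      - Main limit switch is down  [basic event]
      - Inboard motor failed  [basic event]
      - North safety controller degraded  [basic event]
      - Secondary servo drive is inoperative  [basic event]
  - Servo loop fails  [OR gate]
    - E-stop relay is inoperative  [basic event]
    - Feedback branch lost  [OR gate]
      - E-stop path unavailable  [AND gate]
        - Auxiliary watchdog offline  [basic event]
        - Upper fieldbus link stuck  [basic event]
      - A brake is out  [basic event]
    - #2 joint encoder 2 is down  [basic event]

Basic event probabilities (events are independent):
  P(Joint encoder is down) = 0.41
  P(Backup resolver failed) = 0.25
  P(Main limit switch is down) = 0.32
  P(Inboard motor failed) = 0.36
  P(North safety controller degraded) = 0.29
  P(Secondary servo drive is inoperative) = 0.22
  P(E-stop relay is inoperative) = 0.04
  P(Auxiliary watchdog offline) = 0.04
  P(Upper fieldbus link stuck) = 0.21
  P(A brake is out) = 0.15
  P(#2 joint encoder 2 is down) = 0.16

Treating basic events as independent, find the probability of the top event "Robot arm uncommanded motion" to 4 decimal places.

P(Controller stage inoperative) [AND] = 0.41 × 0.25 = 0.102500
P(Safety interlock lost) [OR] = 1 − (1−0.32) × (1−0.36) × (1−0.29) × (1−0.22) = 0.758986
P(Brake chain unavailable) [OR] = 1 − (1−0.102500) × (1−0.758986) = 0.783690
P(E-stop path unavailable) [AND] = 0.04 × 0.21 = 0.008400
P(Feedback branch lost) [OR] = 1 − (1−0.008400) × (1−0.15) = 0.157140
P(Servo loop fails) [OR] = 1 − (1−0.04) × (1−0.157140) × (1−0.16) = 0.320318
P(Robot arm uncommanded motion) [AND] = 0.783690 × 0.320318 = 0.251030
Rounded to 4 decimal places: P(Robot arm uncommanded motion) ≈ 0.2510.

0.2510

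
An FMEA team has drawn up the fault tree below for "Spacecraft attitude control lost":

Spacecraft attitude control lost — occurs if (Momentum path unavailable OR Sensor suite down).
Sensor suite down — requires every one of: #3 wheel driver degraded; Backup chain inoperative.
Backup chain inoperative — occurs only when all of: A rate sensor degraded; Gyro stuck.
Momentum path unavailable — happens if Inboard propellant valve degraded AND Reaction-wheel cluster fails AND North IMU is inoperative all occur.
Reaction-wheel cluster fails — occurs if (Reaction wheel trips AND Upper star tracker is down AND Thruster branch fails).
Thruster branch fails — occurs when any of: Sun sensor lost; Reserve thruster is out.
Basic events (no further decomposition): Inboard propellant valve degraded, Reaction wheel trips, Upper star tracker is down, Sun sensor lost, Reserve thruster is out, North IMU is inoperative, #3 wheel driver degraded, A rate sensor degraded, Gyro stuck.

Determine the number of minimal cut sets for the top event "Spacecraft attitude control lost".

Thruster branch fails [OR]: union of children's cut sets → 2 cut set(s).
Reaction-wheel cluster fails [AND]: one cut set from each child combined → 1 × 1 × 2 = 2 cut set(s).
Momentum path unavailable [AND]: one cut set from each child combined → 1 × 2 × 1 = 2 cut set(s).
Backup chain inoperative [AND]: one cut set from each child combined → 1 × 1 = 1 cut set(s).
Sensor suite down [AND]: one cut set from each child combined → 1 × 1 = 1 cut set(s).
Spacecraft attitude control lost [OR]: union of children's cut sets → 3 cut set(s).
Minimal cut sets: {Inboard propellant valve degraded, North IMU is inoperative, Reaction wheel trips, Sun sensor lost, Upper star tracker is down}; {Inboard propellant valve degraded, North IMU is inoperative, Reaction wheel trips, Reserve thruster is out, Upper star tracker is down}; {#3 wheel driver degraded, A rate sensor degraded, Gyro stuck}.

3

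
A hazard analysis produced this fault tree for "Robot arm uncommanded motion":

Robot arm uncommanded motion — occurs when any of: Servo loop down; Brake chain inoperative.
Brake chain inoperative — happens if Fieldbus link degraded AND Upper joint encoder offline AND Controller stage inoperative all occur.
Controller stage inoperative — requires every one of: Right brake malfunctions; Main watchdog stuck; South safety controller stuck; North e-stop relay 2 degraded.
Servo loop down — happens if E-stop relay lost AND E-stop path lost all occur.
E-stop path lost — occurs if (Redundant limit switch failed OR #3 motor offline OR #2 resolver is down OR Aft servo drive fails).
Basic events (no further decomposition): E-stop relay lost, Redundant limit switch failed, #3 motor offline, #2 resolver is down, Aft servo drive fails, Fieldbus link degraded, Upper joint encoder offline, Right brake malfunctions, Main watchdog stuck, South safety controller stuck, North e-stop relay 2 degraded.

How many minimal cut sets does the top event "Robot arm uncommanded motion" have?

E-stop path lost [OR]: union of children's cut sets → 4 cut set(s).
Servo loop down [AND]: one cut set from each child combined → 1 × 4 = 4 cut set(s).
Controller stage inoperative [AND]: one cut set from each child combined → 1 × 1 × 1 × 1 = 1 cut set(s).
Brake chain inoperative [AND]: one cut set from each child combined → 1 × 1 × 1 = 1 cut set(s).
Robot arm uncommanded motion [OR]: union of children's cut sets → 5 cut set(s).
Minimal cut sets: {E-stop relay lost, Redundant limit switch failed}; {#3 motor offline, E-stop relay lost}; {#2 resolver is down, E-stop relay lost}; {Aft servo drive fails, E-stop relay lost}; {Fieldbus link degraded, Main watchdog stuck, North e-stop relay 2 degraded, Right brake malfunctions, South safety controller stuck, Upper joint encoder offline}.

5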